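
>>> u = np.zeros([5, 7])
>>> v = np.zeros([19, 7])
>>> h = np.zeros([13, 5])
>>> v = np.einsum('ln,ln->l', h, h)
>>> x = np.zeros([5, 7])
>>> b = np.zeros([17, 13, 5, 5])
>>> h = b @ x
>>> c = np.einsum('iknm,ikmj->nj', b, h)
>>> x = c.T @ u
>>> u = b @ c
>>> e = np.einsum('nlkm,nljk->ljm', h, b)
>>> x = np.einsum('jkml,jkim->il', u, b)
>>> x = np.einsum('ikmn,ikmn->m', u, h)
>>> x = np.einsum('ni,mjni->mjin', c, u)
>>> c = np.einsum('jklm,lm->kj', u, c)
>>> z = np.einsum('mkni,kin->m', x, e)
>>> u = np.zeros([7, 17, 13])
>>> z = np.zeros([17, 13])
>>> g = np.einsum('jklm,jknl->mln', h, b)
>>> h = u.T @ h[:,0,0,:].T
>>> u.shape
(7, 17, 13)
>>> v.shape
(13,)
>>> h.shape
(13, 17, 17)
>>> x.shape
(17, 13, 7, 5)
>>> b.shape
(17, 13, 5, 5)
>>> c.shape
(13, 17)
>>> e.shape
(13, 5, 7)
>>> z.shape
(17, 13)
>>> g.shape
(7, 5, 5)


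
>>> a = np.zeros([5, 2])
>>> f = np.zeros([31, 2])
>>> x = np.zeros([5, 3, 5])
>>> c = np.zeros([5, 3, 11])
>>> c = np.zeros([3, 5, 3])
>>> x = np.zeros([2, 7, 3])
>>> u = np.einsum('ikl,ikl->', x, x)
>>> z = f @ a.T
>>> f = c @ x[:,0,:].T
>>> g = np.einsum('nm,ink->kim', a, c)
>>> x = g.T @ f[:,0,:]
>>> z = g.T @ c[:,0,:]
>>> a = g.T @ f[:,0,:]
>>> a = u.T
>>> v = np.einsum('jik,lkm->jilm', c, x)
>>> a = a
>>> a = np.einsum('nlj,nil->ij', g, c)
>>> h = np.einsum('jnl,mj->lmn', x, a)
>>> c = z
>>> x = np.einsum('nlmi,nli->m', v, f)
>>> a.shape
(5, 2)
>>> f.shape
(3, 5, 2)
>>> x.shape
(2,)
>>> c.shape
(2, 3, 3)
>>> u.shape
()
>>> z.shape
(2, 3, 3)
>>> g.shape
(3, 3, 2)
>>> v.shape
(3, 5, 2, 2)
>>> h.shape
(2, 5, 3)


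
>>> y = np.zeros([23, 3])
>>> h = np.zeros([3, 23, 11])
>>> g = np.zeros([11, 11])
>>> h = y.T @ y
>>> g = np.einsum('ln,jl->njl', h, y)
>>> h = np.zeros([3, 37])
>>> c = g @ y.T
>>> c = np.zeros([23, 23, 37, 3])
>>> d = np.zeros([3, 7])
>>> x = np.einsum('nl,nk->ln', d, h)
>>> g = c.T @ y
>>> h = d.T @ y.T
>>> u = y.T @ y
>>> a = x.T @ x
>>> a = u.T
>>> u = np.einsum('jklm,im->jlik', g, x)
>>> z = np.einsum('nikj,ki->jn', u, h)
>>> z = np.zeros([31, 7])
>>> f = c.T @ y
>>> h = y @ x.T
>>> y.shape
(23, 3)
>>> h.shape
(23, 7)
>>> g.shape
(3, 37, 23, 3)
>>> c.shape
(23, 23, 37, 3)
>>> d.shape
(3, 7)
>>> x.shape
(7, 3)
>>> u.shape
(3, 23, 7, 37)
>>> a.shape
(3, 3)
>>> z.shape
(31, 7)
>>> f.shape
(3, 37, 23, 3)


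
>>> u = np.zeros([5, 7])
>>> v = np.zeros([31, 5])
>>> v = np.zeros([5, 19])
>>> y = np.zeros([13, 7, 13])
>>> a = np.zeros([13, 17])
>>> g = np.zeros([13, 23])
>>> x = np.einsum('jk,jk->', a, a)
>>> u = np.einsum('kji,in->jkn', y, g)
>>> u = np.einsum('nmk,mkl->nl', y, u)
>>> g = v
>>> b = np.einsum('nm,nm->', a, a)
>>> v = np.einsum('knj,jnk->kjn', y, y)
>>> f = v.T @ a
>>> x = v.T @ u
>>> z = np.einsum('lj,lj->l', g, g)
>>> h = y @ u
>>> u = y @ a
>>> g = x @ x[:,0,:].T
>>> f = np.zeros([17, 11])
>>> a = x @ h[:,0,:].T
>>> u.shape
(13, 7, 17)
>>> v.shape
(13, 13, 7)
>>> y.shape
(13, 7, 13)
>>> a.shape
(7, 13, 13)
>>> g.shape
(7, 13, 7)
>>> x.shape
(7, 13, 23)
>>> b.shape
()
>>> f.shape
(17, 11)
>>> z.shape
(5,)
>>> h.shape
(13, 7, 23)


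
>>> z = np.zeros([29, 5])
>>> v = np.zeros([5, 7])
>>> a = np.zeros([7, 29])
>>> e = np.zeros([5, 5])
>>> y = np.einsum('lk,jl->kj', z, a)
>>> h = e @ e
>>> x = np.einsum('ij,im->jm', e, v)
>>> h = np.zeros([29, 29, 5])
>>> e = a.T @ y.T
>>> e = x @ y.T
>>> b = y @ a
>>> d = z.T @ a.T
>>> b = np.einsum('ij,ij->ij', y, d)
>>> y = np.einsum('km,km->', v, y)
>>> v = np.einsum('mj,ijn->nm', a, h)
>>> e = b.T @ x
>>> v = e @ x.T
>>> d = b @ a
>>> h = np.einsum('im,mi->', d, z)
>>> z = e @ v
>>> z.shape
(7, 5)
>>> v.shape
(7, 5)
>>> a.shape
(7, 29)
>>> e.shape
(7, 7)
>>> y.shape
()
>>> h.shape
()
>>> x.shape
(5, 7)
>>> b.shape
(5, 7)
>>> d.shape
(5, 29)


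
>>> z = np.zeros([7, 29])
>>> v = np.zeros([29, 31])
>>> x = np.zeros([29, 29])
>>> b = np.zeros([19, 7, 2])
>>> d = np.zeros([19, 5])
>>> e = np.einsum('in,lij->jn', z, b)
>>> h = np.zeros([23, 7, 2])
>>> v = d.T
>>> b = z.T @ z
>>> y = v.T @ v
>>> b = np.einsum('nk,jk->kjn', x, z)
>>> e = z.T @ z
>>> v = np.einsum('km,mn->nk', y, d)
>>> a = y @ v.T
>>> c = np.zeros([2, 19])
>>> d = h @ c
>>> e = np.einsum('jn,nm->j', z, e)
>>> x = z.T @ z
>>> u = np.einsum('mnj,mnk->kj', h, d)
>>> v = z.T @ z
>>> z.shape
(7, 29)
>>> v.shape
(29, 29)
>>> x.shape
(29, 29)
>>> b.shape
(29, 7, 29)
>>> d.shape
(23, 7, 19)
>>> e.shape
(7,)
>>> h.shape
(23, 7, 2)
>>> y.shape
(19, 19)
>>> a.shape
(19, 5)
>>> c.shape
(2, 19)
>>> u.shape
(19, 2)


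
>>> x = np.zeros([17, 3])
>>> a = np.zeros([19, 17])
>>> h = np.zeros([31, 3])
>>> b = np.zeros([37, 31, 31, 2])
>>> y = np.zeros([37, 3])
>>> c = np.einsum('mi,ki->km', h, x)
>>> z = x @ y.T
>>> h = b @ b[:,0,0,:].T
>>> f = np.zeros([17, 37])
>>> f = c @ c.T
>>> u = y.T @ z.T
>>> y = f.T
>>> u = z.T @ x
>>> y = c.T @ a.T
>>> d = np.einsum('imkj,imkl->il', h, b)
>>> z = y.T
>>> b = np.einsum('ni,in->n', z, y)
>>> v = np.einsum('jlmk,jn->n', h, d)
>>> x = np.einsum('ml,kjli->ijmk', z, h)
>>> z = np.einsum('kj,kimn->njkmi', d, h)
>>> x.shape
(37, 31, 19, 37)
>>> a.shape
(19, 17)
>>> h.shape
(37, 31, 31, 37)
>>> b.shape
(19,)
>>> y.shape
(31, 19)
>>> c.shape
(17, 31)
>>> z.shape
(37, 2, 37, 31, 31)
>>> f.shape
(17, 17)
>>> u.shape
(37, 3)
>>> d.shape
(37, 2)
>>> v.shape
(2,)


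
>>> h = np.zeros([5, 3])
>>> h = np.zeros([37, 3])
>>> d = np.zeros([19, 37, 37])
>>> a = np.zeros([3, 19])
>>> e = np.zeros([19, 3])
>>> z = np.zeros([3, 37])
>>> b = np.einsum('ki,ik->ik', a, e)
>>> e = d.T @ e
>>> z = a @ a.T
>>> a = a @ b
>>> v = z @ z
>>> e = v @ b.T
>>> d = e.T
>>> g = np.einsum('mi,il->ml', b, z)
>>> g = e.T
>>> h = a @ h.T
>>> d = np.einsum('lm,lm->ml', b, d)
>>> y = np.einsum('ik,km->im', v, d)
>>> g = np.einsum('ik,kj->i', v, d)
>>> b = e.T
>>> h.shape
(3, 37)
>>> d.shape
(3, 19)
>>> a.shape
(3, 3)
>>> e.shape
(3, 19)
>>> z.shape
(3, 3)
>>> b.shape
(19, 3)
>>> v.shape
(3, 3)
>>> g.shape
(3,)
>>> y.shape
(3, 19)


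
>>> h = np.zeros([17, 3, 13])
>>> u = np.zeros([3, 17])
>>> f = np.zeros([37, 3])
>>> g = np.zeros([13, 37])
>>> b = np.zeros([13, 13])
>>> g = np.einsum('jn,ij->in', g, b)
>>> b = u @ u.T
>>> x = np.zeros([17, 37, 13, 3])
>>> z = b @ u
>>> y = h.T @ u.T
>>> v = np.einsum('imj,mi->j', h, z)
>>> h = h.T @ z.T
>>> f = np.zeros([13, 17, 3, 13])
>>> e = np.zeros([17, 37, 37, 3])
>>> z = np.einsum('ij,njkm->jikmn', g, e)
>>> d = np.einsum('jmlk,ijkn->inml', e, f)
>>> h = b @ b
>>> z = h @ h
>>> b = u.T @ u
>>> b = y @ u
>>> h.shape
(3, 3)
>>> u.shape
(3, 17)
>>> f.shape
(13, 17, 3, 13)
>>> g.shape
(13, 37)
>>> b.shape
(13, 3, 17)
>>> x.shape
(17, 37, 13, 3)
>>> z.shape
(3, 3)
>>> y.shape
(13, 3, 3)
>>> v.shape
(13,)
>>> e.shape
(17, 37, 37, 3)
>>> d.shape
(13, 13, 37, 37)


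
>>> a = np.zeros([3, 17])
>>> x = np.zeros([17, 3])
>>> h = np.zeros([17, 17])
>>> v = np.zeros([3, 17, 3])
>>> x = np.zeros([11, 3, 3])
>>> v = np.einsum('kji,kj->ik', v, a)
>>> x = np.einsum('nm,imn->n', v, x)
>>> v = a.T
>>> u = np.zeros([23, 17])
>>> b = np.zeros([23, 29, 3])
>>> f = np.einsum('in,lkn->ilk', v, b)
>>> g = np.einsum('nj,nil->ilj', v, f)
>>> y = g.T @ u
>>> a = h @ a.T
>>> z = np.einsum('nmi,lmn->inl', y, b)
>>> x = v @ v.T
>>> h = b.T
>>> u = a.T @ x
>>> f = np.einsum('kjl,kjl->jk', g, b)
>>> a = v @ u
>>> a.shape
(17, 17)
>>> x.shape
(17, 17)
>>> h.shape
(3, 29, 23)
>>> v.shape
(17, 3)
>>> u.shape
(3, 17)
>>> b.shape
(23, 29, 3)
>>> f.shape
(29, 23)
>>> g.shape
(23, 29, 3)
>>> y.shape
(3, 29, 17)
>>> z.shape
(17, 3, 23)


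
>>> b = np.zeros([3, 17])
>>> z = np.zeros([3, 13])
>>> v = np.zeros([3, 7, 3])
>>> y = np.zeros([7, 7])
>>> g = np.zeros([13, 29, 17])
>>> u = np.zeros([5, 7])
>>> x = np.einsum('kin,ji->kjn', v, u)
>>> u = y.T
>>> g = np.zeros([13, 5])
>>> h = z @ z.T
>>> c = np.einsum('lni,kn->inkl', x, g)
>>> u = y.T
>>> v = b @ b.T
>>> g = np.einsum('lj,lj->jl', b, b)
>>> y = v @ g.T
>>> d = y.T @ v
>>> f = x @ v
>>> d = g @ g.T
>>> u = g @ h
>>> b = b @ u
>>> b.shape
(3, 3)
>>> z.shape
(3, 13)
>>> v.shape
(3, 3)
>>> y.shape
(3, 17)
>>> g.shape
(17, 3)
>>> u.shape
(17, 3)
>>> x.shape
(3, 5, 3)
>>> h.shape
(3, 3)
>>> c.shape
(3, 5, 13, 3)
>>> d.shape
(17, 17)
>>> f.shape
(3, 5, 3)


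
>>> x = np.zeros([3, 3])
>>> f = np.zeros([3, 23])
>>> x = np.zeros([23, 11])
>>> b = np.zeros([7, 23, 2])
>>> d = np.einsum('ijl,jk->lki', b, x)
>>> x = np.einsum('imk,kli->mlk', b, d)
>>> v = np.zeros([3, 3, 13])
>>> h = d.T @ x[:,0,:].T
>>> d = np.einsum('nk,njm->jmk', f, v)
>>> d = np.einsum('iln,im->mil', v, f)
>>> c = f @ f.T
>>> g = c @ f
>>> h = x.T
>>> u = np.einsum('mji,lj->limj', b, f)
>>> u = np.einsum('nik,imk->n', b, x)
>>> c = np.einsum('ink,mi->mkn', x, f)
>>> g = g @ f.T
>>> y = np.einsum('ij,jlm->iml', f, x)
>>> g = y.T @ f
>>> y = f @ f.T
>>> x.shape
(23, 11, 2)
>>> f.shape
(3, 23)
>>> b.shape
(7, 23, 2)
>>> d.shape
(23, 3, 3)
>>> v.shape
(3, 3, 13)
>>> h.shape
(2, 11, 23)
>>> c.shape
(3, 2, 11)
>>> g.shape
(11, 2, 23)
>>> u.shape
(7,)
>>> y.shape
(3, 3)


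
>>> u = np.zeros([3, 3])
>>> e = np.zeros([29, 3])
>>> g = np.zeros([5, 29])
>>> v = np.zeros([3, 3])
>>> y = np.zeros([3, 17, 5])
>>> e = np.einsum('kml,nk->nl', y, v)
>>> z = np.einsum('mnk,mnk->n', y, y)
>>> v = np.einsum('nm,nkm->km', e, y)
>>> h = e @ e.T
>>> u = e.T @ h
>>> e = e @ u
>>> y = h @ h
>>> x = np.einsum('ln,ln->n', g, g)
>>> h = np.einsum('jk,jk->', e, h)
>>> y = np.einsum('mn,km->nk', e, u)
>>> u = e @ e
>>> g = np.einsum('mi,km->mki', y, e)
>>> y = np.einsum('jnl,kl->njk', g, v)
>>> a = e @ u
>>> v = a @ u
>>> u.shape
(3, 3)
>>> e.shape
(3, 3)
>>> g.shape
(3, 3, 5)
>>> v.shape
(3, 3)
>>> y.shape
(3, 3, 17)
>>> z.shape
(17,)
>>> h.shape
()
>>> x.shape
(29,)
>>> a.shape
(3, 3)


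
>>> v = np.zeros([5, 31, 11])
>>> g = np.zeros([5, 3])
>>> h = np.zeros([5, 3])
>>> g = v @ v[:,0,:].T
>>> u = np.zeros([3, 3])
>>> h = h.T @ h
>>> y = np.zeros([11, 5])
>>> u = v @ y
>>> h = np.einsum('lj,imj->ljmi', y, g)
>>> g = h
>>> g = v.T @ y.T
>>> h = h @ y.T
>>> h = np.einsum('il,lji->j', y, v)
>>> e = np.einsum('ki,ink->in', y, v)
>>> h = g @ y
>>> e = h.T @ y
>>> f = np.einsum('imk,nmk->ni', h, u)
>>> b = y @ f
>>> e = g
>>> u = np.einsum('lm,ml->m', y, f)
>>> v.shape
(5, 31, 11)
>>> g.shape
(11, 31, 11)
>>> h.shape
(11, 31, 5)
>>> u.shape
(5,)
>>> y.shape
(11, 5)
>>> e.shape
(11, 31, 11)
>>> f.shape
(5, 11)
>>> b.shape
(11, 11)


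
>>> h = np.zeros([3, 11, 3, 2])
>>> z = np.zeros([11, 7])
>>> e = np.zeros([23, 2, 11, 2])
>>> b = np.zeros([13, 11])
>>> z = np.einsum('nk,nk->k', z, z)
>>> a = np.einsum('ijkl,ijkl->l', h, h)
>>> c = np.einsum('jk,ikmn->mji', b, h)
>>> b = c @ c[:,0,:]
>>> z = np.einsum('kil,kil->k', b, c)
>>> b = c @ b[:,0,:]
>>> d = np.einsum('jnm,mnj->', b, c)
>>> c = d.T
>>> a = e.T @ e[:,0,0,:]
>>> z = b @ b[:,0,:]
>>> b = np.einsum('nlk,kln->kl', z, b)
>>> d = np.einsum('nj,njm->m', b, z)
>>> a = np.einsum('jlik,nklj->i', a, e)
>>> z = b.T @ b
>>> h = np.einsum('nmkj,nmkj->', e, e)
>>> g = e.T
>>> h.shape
()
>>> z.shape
(13, 13)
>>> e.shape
(23, 2, 11, 2)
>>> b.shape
(3, 13)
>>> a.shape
(2,)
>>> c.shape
()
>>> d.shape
(3,)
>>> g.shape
(2, 11, 2, 23)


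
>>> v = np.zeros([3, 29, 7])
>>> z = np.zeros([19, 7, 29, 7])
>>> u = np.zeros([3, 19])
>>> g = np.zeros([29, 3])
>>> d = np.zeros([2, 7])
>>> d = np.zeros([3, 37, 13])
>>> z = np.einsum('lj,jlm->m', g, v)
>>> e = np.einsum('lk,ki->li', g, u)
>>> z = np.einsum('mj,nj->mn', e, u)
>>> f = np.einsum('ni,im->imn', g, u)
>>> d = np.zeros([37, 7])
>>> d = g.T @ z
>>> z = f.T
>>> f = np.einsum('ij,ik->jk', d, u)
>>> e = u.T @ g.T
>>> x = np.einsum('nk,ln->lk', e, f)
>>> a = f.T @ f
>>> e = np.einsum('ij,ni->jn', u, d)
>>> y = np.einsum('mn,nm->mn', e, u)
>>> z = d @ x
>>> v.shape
(3, 29, 7)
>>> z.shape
(3, 29)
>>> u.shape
(3, 19)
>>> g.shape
(29, 3)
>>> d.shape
(3, 3)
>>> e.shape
(19, 3)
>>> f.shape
(3, 19)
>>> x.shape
(3, 29)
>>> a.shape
(19, 19)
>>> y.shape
(19, 3)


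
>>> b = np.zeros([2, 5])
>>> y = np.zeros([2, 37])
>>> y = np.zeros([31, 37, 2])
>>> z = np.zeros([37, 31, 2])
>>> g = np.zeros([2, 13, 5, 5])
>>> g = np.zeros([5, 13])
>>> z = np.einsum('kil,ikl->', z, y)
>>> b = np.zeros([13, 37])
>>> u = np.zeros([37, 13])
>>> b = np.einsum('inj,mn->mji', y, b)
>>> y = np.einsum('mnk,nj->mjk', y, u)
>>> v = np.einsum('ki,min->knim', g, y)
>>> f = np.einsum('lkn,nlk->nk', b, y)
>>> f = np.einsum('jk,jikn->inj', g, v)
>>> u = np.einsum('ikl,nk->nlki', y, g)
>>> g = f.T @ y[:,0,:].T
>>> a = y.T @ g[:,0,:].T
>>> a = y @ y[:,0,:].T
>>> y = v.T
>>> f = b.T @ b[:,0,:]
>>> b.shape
(13, 2, 31)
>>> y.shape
(31, 13, 2, 5)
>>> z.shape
()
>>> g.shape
(5, 31, 31)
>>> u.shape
(5, 2, 13, 31)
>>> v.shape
(5, 2, 13, 31)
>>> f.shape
(31, 2, 31)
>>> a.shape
(31, 13, 31)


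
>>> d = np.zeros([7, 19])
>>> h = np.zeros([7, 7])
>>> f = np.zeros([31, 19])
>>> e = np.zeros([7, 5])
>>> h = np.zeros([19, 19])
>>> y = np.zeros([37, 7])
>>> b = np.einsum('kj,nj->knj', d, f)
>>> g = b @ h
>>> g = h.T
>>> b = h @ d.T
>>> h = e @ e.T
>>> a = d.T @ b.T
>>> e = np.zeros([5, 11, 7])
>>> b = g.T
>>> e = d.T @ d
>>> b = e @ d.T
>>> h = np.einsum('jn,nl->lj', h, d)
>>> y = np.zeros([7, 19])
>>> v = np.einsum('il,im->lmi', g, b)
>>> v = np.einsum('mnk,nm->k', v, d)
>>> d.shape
(7, 19)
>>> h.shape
(19, 7)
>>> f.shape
(31, 19)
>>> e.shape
(19, 19)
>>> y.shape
(7, 19)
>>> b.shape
(19, 7)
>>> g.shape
(19, 19)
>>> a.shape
(19, 19)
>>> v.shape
(19,)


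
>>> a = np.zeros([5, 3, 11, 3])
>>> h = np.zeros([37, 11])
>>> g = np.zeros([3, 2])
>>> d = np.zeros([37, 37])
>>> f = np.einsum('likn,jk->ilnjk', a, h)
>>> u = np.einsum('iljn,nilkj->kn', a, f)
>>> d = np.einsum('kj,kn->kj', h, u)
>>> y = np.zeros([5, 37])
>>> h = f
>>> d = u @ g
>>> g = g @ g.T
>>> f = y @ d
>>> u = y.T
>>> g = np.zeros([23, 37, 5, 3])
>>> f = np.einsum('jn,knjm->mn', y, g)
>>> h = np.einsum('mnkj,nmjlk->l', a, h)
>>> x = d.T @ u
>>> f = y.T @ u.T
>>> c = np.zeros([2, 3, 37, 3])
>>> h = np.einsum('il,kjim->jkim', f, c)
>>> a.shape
(5, 3, 11, 3)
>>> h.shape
(3, 2, 37, 3)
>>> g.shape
(23, 37, 5, 3)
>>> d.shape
(37, 2)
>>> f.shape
(37, 37)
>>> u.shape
(37, 5)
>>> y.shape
(5, 37)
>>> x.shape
(2, 5)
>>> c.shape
(2, 3, 37, 3)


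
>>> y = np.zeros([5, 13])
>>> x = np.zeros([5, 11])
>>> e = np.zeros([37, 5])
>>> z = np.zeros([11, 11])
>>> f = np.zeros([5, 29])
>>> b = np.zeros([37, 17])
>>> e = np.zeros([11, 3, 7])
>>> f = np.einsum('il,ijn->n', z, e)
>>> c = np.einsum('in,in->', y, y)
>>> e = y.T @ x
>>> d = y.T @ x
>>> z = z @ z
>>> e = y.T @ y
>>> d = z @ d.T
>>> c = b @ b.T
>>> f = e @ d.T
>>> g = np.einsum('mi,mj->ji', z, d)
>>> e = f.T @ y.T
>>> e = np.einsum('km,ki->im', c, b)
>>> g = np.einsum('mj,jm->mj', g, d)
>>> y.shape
(5, 13)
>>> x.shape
(5, 11)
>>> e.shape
(17, 37)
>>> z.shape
(11, 11)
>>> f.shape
(13, 11)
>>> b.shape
(37, 17)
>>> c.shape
(37, 37)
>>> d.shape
(11, 13)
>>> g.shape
(13, 11)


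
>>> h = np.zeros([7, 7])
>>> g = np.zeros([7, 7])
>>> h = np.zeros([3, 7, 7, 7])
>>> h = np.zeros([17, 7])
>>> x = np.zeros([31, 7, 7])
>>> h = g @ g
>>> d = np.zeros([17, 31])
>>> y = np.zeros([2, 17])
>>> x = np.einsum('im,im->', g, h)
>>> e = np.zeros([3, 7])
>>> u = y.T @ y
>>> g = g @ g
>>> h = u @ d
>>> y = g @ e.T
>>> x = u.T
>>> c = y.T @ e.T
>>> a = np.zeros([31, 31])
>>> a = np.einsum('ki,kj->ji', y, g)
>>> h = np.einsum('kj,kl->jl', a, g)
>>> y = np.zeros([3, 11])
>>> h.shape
(3, 7)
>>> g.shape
(7, 7)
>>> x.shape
(17, 17)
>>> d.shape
(17, 31)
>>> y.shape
(3, 11)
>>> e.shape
(3, 7)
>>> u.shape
(17, 17)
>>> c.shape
(3, 3)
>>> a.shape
(7, 3)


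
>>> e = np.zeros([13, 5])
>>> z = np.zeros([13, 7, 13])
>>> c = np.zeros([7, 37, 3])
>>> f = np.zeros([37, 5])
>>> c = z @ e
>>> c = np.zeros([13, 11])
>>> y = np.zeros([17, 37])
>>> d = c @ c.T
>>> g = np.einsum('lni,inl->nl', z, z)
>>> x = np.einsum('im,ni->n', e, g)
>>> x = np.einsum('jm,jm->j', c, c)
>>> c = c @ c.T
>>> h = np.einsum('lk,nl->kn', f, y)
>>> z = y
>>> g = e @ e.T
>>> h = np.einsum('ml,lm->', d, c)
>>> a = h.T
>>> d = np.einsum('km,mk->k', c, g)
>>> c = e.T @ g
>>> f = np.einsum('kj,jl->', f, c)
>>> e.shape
(13, 5)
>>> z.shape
(17, 37)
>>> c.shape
(5, 13)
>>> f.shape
()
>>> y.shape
(17, 37)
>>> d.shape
(13,)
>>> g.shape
(13, 13)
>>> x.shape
(13,)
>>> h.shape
()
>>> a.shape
()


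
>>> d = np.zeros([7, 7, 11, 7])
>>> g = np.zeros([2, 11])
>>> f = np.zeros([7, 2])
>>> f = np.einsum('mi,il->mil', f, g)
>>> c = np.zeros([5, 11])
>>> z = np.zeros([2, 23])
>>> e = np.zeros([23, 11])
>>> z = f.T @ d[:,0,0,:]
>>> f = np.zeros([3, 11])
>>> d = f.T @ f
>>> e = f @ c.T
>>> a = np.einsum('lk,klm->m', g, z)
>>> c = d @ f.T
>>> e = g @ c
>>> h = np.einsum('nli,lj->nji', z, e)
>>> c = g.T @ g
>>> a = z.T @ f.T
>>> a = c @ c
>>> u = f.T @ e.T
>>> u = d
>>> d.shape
(11, 11)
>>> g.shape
(2, 11)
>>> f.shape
(3, 11)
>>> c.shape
(11, 11)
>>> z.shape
(11, 2, 7)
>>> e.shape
(2, 3)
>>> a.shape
(11, 11)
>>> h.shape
(11, 3, 7)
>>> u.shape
(11, 11)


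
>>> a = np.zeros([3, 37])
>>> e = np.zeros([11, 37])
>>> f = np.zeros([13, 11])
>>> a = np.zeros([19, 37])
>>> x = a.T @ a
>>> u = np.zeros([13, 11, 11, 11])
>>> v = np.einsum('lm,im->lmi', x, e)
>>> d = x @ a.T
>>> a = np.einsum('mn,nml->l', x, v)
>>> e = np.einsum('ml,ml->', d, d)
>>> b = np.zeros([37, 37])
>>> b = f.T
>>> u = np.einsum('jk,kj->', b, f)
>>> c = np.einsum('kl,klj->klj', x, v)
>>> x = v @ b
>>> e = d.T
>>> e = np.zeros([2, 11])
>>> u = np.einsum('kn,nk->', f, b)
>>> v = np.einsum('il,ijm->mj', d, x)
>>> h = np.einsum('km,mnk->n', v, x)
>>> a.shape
(11,)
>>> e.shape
(2, 11)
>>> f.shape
(13, 11)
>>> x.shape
(37, 37, 13)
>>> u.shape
()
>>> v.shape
(13, 37)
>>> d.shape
(37, 19)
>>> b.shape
(11, 13)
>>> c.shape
(37, 37, 11)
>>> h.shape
(37,)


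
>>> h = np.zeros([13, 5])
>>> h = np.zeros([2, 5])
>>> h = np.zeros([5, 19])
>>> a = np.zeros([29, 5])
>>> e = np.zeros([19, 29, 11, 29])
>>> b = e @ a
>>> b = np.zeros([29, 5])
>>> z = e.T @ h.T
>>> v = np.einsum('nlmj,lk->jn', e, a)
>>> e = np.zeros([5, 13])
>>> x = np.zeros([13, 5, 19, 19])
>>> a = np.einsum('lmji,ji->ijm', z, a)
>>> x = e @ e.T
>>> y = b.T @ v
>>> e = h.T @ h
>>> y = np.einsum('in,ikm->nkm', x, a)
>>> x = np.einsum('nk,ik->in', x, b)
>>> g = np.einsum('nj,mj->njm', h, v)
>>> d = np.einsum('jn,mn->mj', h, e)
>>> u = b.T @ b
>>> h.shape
(5, 19)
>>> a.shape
(5, 29, 11)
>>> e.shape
(19, 19)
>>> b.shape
(29, 5)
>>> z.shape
(29, 11, 29, 5)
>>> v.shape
(29, 19)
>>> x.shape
(29, 5)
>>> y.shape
(5, 29, 11)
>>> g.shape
(5, 19, 29)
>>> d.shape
(19, 5)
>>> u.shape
(5, 5)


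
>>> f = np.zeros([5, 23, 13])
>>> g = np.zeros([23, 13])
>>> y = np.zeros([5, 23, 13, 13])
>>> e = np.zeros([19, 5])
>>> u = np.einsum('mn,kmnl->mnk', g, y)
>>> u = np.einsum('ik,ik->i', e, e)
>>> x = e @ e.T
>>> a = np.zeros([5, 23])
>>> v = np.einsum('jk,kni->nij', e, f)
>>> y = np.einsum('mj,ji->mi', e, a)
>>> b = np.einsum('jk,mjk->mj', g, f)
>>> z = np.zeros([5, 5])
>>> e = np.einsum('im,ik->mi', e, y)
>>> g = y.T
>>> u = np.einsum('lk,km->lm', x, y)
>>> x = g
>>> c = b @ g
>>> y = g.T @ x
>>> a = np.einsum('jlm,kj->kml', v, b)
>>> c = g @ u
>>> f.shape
(5, 23, 13)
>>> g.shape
(23, 19)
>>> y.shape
(19, 19)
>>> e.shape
(5, 19)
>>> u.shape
(19, 23)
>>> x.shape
(23, 19)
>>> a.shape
(5, 19, 13)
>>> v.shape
(23, 13, 19)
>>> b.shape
(5, 23)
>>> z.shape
(5, 5)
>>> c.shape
(23, 23)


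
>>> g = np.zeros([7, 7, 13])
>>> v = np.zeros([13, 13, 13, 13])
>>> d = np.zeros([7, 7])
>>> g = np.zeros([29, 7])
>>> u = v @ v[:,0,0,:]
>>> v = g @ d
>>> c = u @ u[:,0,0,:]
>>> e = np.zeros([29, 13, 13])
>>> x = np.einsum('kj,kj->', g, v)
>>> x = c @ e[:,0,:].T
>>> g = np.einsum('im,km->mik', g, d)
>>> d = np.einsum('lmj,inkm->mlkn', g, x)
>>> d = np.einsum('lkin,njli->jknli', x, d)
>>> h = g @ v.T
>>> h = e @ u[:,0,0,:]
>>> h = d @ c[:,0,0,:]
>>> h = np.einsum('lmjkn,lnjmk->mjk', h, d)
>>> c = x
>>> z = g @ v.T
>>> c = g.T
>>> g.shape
(7, 29, 7)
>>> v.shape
(29, 7)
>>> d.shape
(7, 13, 29, 13, 13)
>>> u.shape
(13, 13, 13, 13)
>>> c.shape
(7, 29, 7)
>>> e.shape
(29, 13, 13)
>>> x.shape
(13, 13, 13, 29)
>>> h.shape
(13, 29, 13)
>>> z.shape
(7, 29, 29)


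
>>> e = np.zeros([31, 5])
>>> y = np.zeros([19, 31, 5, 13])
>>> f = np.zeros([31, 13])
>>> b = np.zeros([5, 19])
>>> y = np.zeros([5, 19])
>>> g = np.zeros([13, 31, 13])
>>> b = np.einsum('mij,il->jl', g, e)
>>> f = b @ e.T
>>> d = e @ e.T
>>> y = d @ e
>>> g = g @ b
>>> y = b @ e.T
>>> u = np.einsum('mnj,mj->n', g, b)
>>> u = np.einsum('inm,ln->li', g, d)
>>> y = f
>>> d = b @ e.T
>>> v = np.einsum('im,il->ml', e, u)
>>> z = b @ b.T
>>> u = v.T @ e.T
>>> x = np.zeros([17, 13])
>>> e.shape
(31, 5)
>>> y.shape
(13, 31)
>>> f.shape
(13, 31)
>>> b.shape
(13, 5)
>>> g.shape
(13, 31, 5)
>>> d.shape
(13, 31)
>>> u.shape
(13, 31)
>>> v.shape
(5, 13)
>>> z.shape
(13, 13)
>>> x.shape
(17, 13)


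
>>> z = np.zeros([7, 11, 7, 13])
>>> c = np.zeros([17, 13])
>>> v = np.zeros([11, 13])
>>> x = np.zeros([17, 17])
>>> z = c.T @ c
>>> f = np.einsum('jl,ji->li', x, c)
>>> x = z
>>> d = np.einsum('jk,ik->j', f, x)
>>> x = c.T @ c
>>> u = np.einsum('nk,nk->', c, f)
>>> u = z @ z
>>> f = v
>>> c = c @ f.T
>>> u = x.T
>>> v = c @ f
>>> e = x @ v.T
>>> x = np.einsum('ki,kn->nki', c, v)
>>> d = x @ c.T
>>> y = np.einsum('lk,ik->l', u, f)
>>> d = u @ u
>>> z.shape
(13, 13)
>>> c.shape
(17, 11)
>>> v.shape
(17, 13)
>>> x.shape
(13, 17, 11)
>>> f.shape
(11, 13)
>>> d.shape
(13, 13)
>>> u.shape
(13, 13)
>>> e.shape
(13, 17)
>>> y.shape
(13,)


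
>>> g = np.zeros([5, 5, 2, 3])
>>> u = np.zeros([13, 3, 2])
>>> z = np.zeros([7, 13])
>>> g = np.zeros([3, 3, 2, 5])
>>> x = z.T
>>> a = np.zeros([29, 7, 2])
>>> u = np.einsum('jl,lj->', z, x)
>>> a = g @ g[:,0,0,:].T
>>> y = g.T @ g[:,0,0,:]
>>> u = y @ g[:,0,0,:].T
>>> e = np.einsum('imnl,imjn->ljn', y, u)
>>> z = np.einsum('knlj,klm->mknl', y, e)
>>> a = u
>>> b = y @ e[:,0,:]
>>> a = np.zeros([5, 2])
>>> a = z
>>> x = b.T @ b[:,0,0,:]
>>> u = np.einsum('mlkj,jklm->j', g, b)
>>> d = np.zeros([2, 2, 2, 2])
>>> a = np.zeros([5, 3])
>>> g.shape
(3, 3, 2, 5)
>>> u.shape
(5,)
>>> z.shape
(3, 5, 2, 3)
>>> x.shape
(3, 3, 2, 3)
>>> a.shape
(5, 3)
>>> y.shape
(5, 2, 3, 5)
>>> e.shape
(5, 3, 3)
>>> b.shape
(5, 2, 3, 3)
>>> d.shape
(2, 2, 2, 2)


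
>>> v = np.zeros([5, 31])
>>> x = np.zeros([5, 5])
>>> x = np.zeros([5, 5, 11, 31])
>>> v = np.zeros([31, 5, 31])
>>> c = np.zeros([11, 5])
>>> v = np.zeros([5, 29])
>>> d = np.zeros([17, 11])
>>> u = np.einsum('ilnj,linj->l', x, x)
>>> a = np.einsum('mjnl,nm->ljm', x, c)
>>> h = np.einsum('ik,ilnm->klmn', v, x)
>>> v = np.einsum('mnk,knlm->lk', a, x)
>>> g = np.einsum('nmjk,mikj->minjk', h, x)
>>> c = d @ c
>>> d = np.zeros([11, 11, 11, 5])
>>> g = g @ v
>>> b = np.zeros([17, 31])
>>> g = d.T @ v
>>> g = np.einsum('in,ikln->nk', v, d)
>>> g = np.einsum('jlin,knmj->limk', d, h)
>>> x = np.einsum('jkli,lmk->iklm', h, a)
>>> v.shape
(11, 5)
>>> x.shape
(11, 5, 31, 5)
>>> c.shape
(17, 5)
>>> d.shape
(11, 11, 11, 5)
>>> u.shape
(5,)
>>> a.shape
(31, 5, 5)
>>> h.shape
(29, 5, 31, 11)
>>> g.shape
(11, 11, 31, 29)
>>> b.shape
(17, 31)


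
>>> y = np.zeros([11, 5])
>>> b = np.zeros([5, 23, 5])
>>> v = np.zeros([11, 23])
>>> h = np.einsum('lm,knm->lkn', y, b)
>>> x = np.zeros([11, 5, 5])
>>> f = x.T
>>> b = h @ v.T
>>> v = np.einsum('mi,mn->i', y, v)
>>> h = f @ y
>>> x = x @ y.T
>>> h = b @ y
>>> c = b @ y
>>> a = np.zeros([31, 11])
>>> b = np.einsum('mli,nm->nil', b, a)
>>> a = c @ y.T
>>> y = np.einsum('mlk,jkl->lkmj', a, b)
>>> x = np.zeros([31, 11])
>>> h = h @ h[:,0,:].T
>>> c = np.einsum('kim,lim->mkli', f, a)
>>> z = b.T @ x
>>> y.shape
(5, 11, 11, 31)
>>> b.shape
(31, 11, 5)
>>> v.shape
(5,)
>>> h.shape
(11, 5, 11)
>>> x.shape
(31, 11)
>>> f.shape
(5, 5, 11)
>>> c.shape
(11, 5, 11, 5)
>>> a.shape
(11, 5, 11)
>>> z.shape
(5, 11, 11)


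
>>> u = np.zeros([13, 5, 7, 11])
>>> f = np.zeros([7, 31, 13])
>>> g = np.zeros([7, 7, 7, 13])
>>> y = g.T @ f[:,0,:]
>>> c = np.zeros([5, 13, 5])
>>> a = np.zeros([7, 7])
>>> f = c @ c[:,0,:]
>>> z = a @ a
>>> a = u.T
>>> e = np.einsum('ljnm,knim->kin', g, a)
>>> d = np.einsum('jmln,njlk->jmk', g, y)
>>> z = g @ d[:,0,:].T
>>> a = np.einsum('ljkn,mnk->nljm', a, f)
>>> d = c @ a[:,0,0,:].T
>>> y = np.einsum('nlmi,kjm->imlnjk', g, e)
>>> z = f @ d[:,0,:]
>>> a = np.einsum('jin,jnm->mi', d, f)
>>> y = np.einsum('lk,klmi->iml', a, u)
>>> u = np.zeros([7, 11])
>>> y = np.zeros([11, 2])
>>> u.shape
(7, 11)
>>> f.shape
(5, 13, 5)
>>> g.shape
(7, 7, 7, 13)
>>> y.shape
(11, 2)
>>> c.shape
(5, 13, 5)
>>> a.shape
(5, 13)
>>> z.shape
(5, 13, 13)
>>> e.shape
(11, 5, 7)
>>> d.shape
(5, 13, 13)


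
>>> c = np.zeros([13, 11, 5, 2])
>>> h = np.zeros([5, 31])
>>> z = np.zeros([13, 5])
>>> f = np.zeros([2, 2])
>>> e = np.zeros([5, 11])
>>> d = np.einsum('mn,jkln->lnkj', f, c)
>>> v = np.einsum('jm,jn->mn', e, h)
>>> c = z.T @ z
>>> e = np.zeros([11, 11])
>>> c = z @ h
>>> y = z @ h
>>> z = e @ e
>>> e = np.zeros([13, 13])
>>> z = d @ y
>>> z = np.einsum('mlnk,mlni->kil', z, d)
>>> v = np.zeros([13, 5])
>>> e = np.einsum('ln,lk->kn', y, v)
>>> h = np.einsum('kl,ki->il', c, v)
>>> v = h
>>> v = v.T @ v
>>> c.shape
(13, 31)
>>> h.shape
(5, 31)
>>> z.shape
(31, 13, 2)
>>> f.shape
(2, 2)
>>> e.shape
(5, 31)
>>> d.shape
(5, 2, 11, 13)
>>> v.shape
(31, 31)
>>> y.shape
(13, 31)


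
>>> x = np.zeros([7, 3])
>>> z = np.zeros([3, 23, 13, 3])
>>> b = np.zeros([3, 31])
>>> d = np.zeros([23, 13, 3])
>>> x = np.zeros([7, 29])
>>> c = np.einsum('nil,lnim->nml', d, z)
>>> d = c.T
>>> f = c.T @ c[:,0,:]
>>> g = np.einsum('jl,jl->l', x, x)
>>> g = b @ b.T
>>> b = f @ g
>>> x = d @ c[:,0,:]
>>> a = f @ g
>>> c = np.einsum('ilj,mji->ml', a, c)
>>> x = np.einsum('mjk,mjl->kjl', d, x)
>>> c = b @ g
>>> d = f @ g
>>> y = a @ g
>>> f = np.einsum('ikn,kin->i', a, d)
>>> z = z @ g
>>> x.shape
(23, 3, 3)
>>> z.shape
(3, 23, 13, 3)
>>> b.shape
(3, 3, 3)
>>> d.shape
(3, 3, 3)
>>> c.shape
(3, 3, 3)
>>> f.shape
(3,)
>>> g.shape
(3, 3)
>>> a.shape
(3, 3, 3)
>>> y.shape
(3, 3, 3)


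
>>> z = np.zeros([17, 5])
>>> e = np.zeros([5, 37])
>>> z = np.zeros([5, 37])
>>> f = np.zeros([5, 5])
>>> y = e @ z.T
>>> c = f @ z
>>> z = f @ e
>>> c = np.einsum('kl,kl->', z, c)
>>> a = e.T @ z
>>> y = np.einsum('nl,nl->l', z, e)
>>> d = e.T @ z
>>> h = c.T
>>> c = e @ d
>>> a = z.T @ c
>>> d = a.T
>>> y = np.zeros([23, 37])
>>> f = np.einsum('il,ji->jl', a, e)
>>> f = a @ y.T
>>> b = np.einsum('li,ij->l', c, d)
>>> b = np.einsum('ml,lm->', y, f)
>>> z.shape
(5, 37)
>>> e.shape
(5, 37)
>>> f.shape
(37, 23)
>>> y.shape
(23, 37)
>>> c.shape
(5, 37)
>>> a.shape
(37, 37)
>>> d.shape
(37, 37)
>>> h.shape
()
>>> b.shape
()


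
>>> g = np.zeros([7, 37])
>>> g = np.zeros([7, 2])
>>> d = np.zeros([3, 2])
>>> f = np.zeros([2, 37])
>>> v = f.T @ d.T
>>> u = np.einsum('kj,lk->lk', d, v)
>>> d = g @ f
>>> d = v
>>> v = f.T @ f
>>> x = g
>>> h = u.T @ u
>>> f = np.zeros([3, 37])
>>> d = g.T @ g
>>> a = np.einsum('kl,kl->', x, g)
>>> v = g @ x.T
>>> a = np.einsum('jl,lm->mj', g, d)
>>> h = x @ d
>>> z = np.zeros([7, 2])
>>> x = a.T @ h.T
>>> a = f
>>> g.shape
(7, 2)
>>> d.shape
(2, 2)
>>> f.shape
(3, 37)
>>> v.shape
(7, 7)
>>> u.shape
(37, 3)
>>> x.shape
(7, 7)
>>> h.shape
(7, 2)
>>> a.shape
(3, 37)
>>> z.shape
(7, 2)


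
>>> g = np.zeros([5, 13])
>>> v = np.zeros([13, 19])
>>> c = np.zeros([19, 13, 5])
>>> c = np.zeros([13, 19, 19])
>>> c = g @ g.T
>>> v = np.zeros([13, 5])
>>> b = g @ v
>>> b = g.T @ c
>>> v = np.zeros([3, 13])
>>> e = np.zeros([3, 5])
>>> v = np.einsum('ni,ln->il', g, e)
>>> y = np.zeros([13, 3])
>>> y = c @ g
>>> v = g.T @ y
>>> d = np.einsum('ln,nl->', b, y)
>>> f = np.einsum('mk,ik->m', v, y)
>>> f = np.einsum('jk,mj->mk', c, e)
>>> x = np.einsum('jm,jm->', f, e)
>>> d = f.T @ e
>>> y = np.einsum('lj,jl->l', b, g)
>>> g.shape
(5, 13)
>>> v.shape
(13, 13)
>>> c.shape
(5, 5)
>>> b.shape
(13, 5)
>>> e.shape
(3, 5)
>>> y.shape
(13,)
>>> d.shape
(5, 5)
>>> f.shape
(3, 5)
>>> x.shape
()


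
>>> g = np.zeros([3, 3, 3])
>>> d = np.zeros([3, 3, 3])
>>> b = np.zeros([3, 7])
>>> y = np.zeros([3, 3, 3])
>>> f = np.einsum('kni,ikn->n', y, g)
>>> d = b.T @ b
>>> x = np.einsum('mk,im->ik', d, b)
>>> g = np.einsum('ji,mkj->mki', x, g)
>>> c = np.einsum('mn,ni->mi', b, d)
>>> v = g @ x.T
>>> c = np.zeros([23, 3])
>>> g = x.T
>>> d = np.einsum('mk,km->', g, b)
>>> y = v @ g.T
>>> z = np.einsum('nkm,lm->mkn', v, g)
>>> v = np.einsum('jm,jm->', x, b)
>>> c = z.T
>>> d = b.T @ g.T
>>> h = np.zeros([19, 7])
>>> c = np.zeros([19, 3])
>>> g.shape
(7, 3)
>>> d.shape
(7, 7)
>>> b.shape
(3, 7)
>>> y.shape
(3, 3, 7)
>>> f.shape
(3,)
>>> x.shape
(3, 7)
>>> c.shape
(19, 3)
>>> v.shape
()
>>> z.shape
(3, 3, 3)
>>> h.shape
(19, 7)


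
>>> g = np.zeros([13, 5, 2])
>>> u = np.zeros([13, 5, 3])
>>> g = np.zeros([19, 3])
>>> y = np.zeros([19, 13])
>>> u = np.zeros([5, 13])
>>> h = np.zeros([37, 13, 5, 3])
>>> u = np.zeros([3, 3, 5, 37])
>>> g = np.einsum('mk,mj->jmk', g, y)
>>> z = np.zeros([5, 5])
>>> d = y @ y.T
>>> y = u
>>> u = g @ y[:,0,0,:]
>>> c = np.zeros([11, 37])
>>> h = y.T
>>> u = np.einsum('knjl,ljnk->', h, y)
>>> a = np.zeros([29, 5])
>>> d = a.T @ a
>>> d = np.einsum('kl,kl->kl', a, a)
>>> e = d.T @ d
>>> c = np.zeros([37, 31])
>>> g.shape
(13, 19, 3)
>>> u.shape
()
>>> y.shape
(3, 3, 5, 37)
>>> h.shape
(37, 5, 3, 3)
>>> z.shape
(5, 5)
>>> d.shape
(29, 5)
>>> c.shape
(37, 31)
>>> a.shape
(29, 5)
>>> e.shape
(5, 5)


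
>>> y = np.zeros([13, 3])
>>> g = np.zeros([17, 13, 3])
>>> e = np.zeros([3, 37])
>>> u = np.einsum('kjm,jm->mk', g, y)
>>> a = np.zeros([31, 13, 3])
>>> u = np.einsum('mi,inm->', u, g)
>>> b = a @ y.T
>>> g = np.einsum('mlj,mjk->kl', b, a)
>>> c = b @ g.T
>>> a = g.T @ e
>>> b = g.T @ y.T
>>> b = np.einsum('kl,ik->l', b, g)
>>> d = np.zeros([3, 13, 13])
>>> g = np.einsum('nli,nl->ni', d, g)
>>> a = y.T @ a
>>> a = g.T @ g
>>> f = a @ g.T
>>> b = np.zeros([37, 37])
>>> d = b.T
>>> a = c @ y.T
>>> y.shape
(13, 3)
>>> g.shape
(3, 13)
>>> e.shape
(3, 37)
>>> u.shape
()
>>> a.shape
(31, 13, 13)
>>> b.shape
(37, 37)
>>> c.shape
(31, 13, 3)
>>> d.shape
(37, 37)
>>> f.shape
(13, 3)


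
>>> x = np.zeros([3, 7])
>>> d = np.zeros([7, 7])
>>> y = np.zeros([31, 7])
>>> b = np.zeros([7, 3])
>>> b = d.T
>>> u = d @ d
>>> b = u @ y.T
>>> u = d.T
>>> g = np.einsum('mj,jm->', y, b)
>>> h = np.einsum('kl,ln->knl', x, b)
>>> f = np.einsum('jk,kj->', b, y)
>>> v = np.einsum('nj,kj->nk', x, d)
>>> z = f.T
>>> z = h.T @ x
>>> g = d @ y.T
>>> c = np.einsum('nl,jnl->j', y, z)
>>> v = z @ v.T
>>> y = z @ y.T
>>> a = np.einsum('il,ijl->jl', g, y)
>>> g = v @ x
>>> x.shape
(3, 7)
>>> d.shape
(7, 7)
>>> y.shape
(7, 31, 31)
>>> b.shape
(7, 31)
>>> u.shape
(7, 7)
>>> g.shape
(7, 31, 7)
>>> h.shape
(3, 31, 7)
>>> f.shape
()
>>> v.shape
(7, 31, 3)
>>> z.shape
(7, 31, 7)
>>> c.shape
(7,)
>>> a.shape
(31, 31)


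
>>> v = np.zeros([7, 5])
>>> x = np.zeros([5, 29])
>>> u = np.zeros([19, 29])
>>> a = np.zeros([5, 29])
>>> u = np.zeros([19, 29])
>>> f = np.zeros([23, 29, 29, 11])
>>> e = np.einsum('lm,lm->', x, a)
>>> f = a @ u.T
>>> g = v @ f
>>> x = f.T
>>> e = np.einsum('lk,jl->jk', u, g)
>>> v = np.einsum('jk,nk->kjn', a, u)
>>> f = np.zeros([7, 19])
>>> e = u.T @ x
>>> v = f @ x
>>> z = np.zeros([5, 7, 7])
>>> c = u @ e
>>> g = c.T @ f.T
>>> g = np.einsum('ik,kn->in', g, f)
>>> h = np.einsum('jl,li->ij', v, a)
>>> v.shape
(7, 5)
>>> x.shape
(19, 5)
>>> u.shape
(19, 29)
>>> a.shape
(5, 29)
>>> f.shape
(7, 19)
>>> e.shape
(29, 5)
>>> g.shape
(5, 19)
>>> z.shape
(5, 7, 7)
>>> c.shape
(19, 5)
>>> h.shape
(29, 7)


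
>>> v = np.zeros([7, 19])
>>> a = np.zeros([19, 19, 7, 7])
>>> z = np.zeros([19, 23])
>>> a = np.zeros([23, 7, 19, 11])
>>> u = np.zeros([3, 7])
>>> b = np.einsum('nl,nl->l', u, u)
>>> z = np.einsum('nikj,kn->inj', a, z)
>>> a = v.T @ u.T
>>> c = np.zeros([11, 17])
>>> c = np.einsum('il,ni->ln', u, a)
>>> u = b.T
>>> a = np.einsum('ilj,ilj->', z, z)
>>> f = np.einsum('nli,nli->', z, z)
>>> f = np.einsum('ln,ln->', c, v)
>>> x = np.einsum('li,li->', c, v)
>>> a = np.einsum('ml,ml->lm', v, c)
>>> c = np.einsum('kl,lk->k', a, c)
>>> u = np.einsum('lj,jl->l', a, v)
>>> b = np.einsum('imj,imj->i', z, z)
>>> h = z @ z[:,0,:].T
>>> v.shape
(7, 19)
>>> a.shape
(19, 7)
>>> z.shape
(7, 23, 11)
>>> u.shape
(19,)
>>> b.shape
(7,)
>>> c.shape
(19,)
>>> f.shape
()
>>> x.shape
()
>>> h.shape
(7, 23, 7)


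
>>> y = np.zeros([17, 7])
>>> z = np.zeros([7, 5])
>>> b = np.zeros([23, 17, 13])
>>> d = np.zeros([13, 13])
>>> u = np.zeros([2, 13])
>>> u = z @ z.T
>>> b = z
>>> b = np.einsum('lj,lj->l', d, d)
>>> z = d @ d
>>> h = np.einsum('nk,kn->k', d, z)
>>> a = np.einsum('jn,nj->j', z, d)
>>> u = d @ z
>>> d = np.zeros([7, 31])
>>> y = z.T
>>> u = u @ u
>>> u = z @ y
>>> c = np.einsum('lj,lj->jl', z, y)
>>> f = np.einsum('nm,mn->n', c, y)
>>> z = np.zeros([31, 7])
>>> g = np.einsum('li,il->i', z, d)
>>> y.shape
(13, 13)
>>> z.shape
(31, 7)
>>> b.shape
(13,)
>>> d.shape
(7, 31)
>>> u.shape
(13, 13)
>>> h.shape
(13,)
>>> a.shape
(13,)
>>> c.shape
(13, 13)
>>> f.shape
(13,)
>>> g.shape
(7,)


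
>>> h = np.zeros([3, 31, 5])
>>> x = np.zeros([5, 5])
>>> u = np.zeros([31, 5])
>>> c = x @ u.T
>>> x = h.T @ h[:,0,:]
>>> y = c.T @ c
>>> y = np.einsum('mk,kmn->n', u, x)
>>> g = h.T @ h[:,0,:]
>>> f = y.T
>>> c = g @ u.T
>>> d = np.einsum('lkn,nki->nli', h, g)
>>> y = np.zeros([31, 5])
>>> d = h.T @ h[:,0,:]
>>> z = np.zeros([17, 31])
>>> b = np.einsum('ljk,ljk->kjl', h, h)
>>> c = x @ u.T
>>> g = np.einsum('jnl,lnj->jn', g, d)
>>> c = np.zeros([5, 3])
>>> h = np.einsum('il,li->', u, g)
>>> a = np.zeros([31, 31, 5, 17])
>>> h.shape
()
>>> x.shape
(5, 31, 5)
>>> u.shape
(31, 5)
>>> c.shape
(5, 3)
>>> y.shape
(31, 5)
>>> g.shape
(5, 31)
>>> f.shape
(5,)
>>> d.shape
(5, 31, 5)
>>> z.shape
(17, 31)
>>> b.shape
(5, 31, 3)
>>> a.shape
(31, 31, 5, 17)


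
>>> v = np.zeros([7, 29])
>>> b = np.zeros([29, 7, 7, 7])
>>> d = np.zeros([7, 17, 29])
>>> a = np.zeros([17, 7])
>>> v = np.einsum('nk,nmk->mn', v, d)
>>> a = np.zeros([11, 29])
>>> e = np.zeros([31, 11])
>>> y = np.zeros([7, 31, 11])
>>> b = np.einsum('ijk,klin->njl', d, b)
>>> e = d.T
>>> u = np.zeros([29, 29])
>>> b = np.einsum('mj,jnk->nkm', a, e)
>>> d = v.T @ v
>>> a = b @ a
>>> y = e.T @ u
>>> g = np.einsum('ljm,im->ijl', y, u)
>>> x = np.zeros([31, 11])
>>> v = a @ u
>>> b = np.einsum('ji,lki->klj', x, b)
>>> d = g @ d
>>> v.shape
(17, 7, 29)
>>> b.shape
(7, 17, 31)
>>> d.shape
(29, 17, 7)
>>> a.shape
(17, 7, 29)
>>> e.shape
(29, 17, 7)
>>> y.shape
(7, 17, 29)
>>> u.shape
(29, 29)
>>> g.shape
(29, 17, 7)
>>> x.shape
(31, 11)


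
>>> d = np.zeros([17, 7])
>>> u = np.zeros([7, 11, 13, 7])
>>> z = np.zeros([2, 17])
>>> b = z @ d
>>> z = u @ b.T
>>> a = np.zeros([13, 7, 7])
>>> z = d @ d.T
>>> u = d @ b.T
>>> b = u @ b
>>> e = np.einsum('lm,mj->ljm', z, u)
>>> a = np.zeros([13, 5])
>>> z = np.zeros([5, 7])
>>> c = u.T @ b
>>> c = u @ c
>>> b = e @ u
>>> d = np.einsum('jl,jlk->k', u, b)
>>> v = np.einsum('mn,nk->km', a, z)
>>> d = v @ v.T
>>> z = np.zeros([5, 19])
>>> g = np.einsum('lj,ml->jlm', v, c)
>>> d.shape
(7, 7)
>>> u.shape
(17, 2)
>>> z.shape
(5, 19)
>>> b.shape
(17, 2, 2)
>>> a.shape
(13, 5)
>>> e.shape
(17, 2, 17)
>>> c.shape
(17, 7)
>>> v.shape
(7, 13)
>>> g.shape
(13, 7, 17)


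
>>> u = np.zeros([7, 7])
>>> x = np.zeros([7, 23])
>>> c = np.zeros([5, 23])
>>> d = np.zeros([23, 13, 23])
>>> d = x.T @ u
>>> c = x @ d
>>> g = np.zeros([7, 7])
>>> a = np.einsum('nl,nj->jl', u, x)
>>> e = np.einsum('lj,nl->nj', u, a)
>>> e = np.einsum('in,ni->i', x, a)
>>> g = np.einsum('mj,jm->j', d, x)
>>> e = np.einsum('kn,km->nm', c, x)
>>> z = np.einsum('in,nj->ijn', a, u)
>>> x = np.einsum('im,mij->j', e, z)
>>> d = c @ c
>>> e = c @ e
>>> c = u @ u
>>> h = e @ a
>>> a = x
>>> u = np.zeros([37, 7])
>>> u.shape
(37, 7)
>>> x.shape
(7,)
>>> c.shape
(7, 7)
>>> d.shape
(7, 7)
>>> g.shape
(7,)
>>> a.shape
(7,)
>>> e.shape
(7, 23)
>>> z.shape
(23, 7, 7)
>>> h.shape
(7, 7)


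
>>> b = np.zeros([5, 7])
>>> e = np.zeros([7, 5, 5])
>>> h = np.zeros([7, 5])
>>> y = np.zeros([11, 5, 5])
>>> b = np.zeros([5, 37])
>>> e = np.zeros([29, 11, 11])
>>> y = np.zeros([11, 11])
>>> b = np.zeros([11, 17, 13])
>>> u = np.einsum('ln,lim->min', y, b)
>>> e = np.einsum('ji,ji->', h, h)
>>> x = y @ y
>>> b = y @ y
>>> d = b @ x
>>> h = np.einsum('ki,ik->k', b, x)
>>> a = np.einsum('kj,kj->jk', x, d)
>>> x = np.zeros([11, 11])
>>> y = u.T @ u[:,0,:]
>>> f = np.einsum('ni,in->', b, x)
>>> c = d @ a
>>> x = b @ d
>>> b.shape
(11, 11)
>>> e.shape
()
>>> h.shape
(11,)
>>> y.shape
(11, 17, 11)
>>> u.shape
(13, 17, 11)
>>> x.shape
(11, 11)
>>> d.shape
(11, 11)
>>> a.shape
(11, 11)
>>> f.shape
()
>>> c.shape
(11, 11)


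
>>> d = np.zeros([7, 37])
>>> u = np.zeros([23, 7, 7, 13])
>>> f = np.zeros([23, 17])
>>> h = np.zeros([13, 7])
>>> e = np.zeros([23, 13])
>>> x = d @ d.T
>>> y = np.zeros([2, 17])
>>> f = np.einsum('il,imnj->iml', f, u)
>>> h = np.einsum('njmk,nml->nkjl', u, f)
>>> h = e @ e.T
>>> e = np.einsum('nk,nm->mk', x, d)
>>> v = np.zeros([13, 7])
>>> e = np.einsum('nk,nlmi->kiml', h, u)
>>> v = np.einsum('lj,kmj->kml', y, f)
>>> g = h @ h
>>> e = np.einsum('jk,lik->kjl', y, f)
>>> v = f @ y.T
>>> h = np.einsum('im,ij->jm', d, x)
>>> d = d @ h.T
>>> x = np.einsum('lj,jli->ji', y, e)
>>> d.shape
(7, 7)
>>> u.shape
(23, 7, 7, 13)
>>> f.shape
(23, 7, 17)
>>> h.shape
(7, 37)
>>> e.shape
(17, 2, 23)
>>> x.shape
(17, 23)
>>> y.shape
(2, 17)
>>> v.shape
(23, 7, 2)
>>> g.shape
(23, 23)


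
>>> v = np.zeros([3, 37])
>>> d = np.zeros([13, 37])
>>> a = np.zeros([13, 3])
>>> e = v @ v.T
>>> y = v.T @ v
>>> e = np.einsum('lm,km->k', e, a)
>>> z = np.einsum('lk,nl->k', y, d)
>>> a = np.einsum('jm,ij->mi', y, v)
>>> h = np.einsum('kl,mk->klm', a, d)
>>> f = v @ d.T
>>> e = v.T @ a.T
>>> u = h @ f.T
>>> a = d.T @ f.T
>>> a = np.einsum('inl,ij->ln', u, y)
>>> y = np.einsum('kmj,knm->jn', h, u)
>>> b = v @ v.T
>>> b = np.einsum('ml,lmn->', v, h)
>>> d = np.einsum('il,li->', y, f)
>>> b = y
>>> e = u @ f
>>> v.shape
(3, 37)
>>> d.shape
()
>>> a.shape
(3, 3)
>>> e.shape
(37, 3, 13)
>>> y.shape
(13, 3)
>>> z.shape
(37,)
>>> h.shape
(37, 3, 13)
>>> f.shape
(3, 13)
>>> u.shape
(37, 3, 3)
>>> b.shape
(13, 3)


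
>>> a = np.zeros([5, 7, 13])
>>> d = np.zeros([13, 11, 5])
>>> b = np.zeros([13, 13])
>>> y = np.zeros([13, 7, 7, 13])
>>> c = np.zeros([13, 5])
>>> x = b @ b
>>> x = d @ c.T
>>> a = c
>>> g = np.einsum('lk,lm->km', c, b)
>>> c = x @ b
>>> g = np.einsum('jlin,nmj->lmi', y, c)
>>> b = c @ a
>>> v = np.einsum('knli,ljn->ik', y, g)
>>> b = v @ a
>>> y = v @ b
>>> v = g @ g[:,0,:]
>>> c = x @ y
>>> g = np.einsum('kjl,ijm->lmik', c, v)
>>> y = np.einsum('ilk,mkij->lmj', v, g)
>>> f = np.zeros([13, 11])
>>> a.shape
(13, 5)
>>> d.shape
(13, 11, 5)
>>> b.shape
(13, 5)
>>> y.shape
(11, 5, 13)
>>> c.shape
(13, 11, 5)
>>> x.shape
(13, 11, 13)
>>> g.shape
(5, 7, 7, 13)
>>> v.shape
(7, 11, 7)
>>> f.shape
(13, 11)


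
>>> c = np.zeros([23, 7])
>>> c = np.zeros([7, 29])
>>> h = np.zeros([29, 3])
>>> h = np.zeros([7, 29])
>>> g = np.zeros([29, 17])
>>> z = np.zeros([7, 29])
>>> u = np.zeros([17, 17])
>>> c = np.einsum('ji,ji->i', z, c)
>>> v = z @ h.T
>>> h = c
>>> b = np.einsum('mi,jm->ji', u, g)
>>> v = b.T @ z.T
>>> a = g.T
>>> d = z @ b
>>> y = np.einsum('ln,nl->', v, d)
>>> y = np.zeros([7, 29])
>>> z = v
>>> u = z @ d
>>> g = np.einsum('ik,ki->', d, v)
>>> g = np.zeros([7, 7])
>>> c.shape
(29,)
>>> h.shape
(29,)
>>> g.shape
(7, 7)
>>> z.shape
(17, 7)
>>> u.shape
(17, 17)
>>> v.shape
(17, 7)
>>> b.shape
(29, 17)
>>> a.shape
(17, 29)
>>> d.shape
(7, 17)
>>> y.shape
(7, 29)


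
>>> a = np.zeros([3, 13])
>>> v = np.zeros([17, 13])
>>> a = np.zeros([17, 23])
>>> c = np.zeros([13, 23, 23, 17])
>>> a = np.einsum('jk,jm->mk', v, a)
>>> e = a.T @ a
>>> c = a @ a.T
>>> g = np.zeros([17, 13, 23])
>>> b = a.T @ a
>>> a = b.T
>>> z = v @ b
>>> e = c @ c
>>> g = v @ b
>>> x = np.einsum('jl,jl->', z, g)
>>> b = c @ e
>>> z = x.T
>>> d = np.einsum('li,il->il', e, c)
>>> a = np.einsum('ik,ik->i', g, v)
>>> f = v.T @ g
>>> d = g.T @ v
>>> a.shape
(17,)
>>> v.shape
(17, 13)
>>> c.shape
(23, 23)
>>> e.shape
(23, 23)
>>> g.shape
(17, 13)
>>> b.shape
(23, 23)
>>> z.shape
()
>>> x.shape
()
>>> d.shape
(13, 13)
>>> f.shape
(13, 13)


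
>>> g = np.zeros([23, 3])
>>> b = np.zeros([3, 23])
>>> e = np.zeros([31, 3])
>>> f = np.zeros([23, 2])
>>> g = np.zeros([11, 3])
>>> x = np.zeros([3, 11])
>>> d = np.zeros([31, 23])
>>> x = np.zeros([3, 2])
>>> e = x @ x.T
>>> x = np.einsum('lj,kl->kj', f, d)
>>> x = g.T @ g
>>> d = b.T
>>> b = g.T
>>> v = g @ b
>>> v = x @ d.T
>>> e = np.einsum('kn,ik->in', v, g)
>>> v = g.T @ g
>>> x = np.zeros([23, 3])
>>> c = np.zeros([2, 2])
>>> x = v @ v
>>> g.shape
(11, 3)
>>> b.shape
(3, 11)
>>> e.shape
(11, 23)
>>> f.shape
(23, 2)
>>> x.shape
(3, 3)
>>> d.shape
(23, 3)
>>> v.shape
(3, 3)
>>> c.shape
(2, 2)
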